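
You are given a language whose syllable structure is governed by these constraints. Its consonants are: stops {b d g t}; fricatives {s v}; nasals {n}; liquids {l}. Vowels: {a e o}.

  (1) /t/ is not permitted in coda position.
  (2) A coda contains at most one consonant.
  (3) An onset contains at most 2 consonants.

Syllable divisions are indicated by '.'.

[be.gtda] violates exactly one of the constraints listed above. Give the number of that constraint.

3

[be.gtda]: syllable 2 onset /gtd/ has 3 consonants (> 2).
This is a violation of constraint 3: "An onset contains at most 2 consonants."
The remaining constraints (1, 2) are satisfied.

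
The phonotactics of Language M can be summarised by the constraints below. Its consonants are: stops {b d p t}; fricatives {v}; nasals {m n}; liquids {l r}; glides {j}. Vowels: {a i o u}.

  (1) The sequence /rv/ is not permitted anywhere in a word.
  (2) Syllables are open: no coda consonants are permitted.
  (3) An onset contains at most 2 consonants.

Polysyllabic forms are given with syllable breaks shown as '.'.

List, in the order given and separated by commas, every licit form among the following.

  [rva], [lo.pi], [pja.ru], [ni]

[rva] — violates constraint 1: contains banned sequence /rv/ → illicit
[lo.pi] — σ1 onset /l/, coda /∅/ ok; σ2 onset /p/, coda /∅/ ok → licit
[pja.ru] — σ1 onset /pj/ (2C), coda /∅/ ok; σ2 onset /r/, coda /∅/ ok → licit
[ni] — σ1 onset /n/, coda /∅/ ok → licit

[lo.pi], [pja.ru], [ni]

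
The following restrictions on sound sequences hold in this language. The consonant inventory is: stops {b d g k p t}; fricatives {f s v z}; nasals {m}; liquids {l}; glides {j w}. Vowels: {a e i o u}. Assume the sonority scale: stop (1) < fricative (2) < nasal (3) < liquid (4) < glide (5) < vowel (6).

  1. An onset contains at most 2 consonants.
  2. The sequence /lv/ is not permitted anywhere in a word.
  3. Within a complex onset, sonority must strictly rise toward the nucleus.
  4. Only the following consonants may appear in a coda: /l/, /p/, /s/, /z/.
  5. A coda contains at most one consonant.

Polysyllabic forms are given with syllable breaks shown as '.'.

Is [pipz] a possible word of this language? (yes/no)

no

[pipz] — violates constraint 5: syllable 1 coda /pz/ has 2 consonants (> 1) → ill-formed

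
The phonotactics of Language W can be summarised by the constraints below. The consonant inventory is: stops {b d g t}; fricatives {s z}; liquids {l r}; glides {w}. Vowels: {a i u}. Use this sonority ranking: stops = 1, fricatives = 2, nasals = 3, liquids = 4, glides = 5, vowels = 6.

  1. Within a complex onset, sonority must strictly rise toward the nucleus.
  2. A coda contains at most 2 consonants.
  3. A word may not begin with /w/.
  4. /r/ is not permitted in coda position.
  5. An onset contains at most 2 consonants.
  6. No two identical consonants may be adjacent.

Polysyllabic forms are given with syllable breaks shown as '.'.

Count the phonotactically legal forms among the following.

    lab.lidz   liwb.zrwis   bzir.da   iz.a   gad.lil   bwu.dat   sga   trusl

lab.lidz — σ1 onset /l/, coda /b/ ok; σ2 onset /l/, coda /dz/ (2C) ok → phonotactically legal
liwb.zrwis — violates constraint 5: syllable 2 onset /zrw/ has 3 consonants (> 2) → phonotactically illegal
bzir.da — violates constraint 4: syllable 1 coda contains /r/ → phonotactically illegal
iz.a — σ1 onset /∅/, coda /z/ ok; σ2 onset /∅/, coda /∅/ ok → phonotactically legal
gad.lil — σ1 onset /g/, coda /d/ ok; σ2 onset /l/, coda /l/ ok → phonotactically legal
bwu.dat — σ1 onset /bw/ (1→5 rises), coda /∅/ ok; σ2 onset /d/, coda /t/ ok → phonotactically legal
sga — violates constraint 1: syllable 1 onset /sg/: /s/ (fricative, 2) → /g/ (stop, 1) does not rise → phonotactically illegal
trusl — σ1 onset /tr/ (1→4 rises), coda /sl/ (2C) ok → phonotactically legal
Phonotactically legal: lab.lidz, iz.a, gad.lil, bwu.dat, trusl → 5.

5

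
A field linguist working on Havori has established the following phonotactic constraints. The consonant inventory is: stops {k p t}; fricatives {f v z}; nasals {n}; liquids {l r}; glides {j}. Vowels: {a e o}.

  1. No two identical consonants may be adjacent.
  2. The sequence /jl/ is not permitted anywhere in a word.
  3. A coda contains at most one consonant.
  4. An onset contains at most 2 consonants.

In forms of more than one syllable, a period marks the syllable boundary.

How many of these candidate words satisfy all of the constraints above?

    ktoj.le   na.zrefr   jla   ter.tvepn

0

ktoj.le — violates constraint 2: contains banned sequence /jl/ → phonotactically illegal
na.zrefr — violates constraint 3: syllable 2 coda /fr/ has 2 consonants (> 1) → phonotactically illegal
jla — violates constraint 2: contains banned sequence /jl/ → phonotactically illegal
ter.tvepn — violates constraint 3: syllable 2 coda /pn/ has 2 consonants (> 1) → phonotactically illegal
No form is phonotactically legal → 0.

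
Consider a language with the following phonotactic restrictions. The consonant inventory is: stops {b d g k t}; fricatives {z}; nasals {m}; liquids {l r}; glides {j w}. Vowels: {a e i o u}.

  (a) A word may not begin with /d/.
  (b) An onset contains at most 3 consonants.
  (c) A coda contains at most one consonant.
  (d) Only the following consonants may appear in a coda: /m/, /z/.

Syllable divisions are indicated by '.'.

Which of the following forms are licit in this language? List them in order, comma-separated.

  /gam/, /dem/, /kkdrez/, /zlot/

/gam/ — σ1 onset /g/, coda /m/ ok → licit
/dem/ — violates constraint (a): word begins with /d/ → illicit
/kkdrez/ — violates constraint (b): syllable 1 onset /kkdr/ has 4 consonants (> 3) → illicit
/zlot/ — violates constraint (d): syllable 1 coda contains /t/, which is not a licensed coda consonant → illicit

/gam/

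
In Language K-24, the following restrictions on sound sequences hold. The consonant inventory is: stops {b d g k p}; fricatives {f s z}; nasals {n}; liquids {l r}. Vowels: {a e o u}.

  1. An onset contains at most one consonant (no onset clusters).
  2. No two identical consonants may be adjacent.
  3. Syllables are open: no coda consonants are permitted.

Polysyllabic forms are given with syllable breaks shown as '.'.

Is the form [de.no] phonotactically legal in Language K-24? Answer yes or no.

[de.no] — σ1 onset /d/, coda /∅/ ok; σ2 onset /n/, coda /∅/ ok → phonotactically legal

yes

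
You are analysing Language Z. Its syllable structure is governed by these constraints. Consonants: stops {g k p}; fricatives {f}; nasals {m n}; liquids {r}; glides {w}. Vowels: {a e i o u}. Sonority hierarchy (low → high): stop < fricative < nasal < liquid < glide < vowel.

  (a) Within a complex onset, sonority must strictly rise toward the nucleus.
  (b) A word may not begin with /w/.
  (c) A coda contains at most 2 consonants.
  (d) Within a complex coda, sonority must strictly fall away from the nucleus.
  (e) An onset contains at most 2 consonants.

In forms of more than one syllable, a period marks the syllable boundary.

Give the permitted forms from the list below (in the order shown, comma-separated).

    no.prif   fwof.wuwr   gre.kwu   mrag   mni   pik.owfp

no.prif, fwof.wuwr, gre.kwu, mrag

no.prif — σ1 onset /n/, coda /∅/ ok; σ2 onset /pr/ (1→4 rises), coda /f/ ok → permitted
fwof.wuwr — σ1 onset /fw/ (2→5 rises), coda /f/ ok; σ2 onset /w/, coda /wr/ (5→4 falls) ok → permitted
gre.kwu — σ1 onset /gr/ (1→4 rises), coda /∅/ ok; σ2 onset /kw/ (1→5 rises), coda /∅/ ok → permitted
mrag — σ1 onset /mr/ (3→4 rises), coda /g/ ok → permitted
mni — violates constraint (a): syllable 1 onset /mn/: /m/ (nasal, 3) → /n/ (nasal, 3) does not rise → not permitted
pik.owfp — violates constraint (c): syllable 2 coda /wfp/ has 3 consonants (> 2) → not permitted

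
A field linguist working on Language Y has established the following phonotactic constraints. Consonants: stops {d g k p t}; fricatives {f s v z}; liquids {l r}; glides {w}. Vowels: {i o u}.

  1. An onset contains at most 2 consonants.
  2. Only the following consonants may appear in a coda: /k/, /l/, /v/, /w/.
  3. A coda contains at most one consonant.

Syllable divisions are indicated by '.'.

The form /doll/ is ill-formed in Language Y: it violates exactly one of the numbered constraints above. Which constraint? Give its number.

3

/doll/: syllable 1 coda /ll/ has 2 consonants (> 1).
This is a violation of constraint 3: "A coda contains at most one consonant."
The remaining constraints (1, 2) are satisfied.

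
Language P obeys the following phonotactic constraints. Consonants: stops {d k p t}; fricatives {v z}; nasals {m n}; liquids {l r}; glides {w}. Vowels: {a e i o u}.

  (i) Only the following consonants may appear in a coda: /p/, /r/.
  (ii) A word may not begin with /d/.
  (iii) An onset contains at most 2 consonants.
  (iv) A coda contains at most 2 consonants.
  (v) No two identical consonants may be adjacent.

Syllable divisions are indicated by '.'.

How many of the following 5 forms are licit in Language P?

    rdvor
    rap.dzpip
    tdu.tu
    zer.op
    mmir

rdvor — violates constraint (iii): syllable 1 onset /rdv/ has 3 consonants (> 2) → illicit
rap.dzpip — violates constraint (iii): syllable 2 onset /dzp/ has 3 consonants (> 2) → illicit
tdu.tu — σ1 onset /td/ (2C), coda /∅/ ok; σ2 onset /t/, coda /∅/ ok → licit
zer.op — σ1 onset /z/, coda /r/ ok; σ2 onset /∅/, coda /p/ ok → licit
mmir — violates constraint (v): adjacent identical consonants /mm/ → illicit
Licit: tdu.tu, zer.op → 2.

2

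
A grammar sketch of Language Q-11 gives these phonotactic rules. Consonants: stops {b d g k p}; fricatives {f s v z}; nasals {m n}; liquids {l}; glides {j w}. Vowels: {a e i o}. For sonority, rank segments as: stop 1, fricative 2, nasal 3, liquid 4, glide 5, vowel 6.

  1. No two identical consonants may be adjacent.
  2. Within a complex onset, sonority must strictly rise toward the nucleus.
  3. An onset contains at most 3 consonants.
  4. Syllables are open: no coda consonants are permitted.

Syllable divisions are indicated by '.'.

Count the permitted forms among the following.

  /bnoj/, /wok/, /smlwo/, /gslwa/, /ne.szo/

/bnoj/ — violates constraint 4: syllable 1 coda /j/ has 1 consonant (> 0) → not permitted
/wok/ — violates constraint 4: syllable 1 coda /k/ has 1 consonant (> 0) → not permitted
/smlwo/ — violates constraint 3: syllable 1 onset /smlw/ has 4 consonants (> 3) → not permitted
/gslwa/ — violates constraint 3: syllable 1 onset /gslw/ has 4 consonants (> 3) → not permitted
/ne.szo/ — violates constraint 2: syllable 2 onset /sz/: /s/ (fricative, 2) → /z/ (fricative, 2) does not rise → not permitted
No form is permitted → 0.

0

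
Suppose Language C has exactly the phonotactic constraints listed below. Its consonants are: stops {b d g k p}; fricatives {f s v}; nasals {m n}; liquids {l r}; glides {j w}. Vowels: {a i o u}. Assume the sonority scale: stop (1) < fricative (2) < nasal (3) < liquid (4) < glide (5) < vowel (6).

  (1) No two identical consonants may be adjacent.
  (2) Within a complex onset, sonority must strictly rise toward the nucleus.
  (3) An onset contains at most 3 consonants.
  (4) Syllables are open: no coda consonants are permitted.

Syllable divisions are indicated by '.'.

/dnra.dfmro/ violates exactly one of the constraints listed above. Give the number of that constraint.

3

/dnra.dfmro/: syllable 2 onset /dfmr/ has 4 consonants (> 3).
This is a violation of constraint 3: "An onset contains at most 3 consonants."
The remaining constraints (1, 2, 4) are satisfied.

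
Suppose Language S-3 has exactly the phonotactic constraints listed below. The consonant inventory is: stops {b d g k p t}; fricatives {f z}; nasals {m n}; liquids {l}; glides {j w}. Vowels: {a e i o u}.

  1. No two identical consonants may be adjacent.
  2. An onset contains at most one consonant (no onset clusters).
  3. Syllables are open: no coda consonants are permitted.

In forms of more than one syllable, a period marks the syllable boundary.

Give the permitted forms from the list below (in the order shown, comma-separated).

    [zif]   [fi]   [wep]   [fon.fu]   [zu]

[zif] — violates constraint 3: syllable 1 coda /f/ has 1 consonant (> 0) → not permitted
[fi] — σ1 onset /f/, coda /∅/ ok → permitted
[wep] — violates constraint 3: syllable 1 coda /p/ has 1 consonant (> 0) → not permitted
[fon.fu] — violates constraint 3: syllable 1 coda /n/ has 1 consonant (> 0) → not permitted
[zu] — σ1 onset /z/, coda /∅/ ok → permitted

[fi], [zu]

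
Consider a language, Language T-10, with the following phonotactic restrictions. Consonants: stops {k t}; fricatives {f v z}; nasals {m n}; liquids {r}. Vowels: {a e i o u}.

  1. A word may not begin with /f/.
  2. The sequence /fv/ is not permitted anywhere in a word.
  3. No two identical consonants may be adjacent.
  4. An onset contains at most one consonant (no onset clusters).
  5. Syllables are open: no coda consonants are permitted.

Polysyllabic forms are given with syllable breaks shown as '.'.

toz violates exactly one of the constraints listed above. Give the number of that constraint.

toz: syllable 1 coda /z/ has 1 consonant (> 0).
This is a violation of constraint 5: "Syllables are open: no coda consonants are permitted."
The remaining constraints (1, 2, 3, 4) are satisfied.

5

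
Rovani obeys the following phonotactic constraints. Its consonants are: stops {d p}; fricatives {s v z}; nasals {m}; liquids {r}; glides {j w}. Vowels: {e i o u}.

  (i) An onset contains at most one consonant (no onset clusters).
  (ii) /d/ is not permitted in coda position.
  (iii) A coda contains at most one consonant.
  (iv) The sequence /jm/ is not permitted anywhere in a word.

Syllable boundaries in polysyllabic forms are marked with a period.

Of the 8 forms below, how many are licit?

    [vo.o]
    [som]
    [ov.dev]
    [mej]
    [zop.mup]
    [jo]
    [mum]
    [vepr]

7

[vo.o] — σ1 onset /v/, coda /∅/ ok; σ2 onset /∅/, coda /∅/ ok → licit
[som] — σ1 onset /s/, coda /m/ ok → licit
[ov.dev] — σ1 onset /∅/, coda /v/ ok; σ2 onset /d/, coda /v/ ok → licit
[mej] — σ1 onset /m/, coda /j/ ok → licit
[zop.mup] — σ1 onset /z/, coda /p/ ok; σ2 onset /m/, coda /p/ ok → licit
[jo] — σ1 onset /j/, coda /∅/ ok → licit
[mum] — σ1 onset /m/, coda /m/ ok → licit
[vepr] — violates constraint (iii): syllable 1 coda /pr/ has 2 consonants (> 1) → illicit
Licit: [vo.o], [som], [ov.dev], [mej], [zop.mup], [jo], [mum] → 7.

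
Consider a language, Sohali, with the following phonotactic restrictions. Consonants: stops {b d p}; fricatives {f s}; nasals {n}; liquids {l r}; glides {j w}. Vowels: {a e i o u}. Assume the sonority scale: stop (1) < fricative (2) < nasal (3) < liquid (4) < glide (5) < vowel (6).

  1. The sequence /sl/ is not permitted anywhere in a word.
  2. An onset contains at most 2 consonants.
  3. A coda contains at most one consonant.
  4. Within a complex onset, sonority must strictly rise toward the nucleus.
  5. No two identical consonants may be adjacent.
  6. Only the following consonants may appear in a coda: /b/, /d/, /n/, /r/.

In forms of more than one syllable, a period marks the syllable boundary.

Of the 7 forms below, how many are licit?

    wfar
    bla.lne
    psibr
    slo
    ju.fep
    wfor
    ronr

0

wfar — violates constraint 4: syllable 1 onset /wf/: /w/ (glide, 5) → /f/ (fricative, 2) does not rise → illicit
bla.lne — violates constraint 4: syllable 2 onset /ln/: /l/ (liquid, 4) → /n/ (nasal, 3) does not rise → illicit
psibr — violates constraint 3: syllable 1 coda /br/ has 2 consonants (> 1) → illicit
slo — violates constraint 1: contains banned sequence /sl/ → illicit
ju.fep — violates constraint 6: syllable 2 coda contains /p/, which is not a licensed coda consonant → illicit
wfor — violates constraint 4: syllable 1 onset /wf/: /w/ (glide, 5) → /f/ (fricative, 2) does not rise → illicit
ronr — violates constraint 3: syllable 1 coda /nr/ has 2 consonants (> 1) → illicit
No form is licit → 0.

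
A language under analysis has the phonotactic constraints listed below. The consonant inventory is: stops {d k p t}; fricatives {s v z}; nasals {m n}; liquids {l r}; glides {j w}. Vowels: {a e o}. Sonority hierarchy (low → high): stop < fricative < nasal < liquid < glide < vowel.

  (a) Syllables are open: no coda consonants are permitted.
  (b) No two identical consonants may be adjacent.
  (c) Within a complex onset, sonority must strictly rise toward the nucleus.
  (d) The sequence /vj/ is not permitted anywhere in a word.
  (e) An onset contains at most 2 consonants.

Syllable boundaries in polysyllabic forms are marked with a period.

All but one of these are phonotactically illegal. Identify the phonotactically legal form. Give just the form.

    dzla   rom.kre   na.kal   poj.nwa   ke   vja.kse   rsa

dzla — violates constraint (e): syllable 1 onset /dzl/ has 3 consonants (> 2) → phonotactically illegal
rom.kre — violates constraint (a): syllable 1 coda /m/ has 1 consonant (> 0) → phonotactically illegal
na.kal — violates constraint (a): syllable 2 coda /l/ has 1 consonant (> 0) → phonotactically illegal
poj.nwa — violates constraint (a): syllable 1 coda /j/ has 1 consonant (> 0) → phonotactically illegal
ke — σ1 onset /k/, coda /∅/ ok → phonotactically legal
vja.kse — violates constraint (d): contains banned sequence /vj/ → phonotactically illegal
rsa — violates constraint (c): syllable 1 onset /rs/: /r/ (liquid, 4) → /s/ (fricative, 2) does not rise → phonotactically illegal

ke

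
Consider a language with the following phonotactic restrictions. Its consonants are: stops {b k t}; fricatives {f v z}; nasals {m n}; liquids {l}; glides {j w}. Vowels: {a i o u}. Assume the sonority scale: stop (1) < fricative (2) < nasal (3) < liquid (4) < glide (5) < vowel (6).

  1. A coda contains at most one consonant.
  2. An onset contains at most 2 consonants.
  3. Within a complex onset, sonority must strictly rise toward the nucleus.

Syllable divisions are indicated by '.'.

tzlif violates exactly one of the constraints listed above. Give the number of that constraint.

tzlif: syllable 1 onset /tzl/ has 3 consonants (> 2).
This is a violation of constraint 2: "An onset contains at most 2 consonants."
The remaining constraints (1, 3) are satisfied.

2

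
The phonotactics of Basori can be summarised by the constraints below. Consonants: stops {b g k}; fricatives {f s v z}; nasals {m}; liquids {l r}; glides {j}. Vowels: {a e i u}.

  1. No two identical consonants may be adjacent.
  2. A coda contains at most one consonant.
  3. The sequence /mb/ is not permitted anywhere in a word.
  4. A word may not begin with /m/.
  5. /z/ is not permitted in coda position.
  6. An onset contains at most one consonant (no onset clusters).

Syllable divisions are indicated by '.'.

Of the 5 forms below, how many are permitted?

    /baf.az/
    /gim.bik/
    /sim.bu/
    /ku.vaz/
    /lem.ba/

/baf.az/ — violates constraint 5: syllable 2 coda contains /z/ → not permitted
/gim.bik/ — violates constraint 3: contains banned sequence /mb/ → not permitted
/sim.bu/ — violates constraint 3: contains banned sequence /mb/ → not permitted
/ku.vaz/ — violates constraint 5: syllable 2 coda contains /z/ → not permitted
/lem.ba/ — violates constraint 3: contains banned sequence /mb/ → not permitted
No form is permitted → 0.

0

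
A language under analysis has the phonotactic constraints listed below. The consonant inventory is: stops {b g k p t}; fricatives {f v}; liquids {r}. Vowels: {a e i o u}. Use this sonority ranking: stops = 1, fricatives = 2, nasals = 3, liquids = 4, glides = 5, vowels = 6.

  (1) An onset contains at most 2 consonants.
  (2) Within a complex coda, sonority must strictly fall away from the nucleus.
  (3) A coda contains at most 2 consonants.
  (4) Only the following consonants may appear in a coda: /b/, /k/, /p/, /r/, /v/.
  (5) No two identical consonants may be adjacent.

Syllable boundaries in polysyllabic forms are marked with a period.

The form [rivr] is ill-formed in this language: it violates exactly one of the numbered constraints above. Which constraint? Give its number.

2

[rivr]: syllable 1 coda /vr/: /v/ (fricative, 2) → /r/ (liquid, 4) does not fall.
This is a violation of constraint 2: "Within a complex coda, sonority must strictly fall away from the nucleus."
The remaining constraints (1, 3, 4, 5) are satisfied.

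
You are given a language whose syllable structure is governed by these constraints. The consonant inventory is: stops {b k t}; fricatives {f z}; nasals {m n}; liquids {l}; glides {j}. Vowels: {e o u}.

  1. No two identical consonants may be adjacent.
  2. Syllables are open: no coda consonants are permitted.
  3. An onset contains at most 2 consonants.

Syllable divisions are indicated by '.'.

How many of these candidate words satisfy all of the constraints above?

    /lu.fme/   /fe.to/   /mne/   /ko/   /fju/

/lu.fme/ — σ1 onset /l/, coda /∅/ ok; σ2 onset /fm/ (2C), coda /∅/ ok → well-formed
/fe.to/ — σ1 onset /f/, coda /∅/ ok; σ2 onset /t/, coda /∅/ ok → well-formed
/mne/ — σ1 onset /mn/ (2C), coda /∅/ ok → well-formed
/ko/ — σ1 onset /k/, coda /∅/ ok → well-formed
/fju/ — σ1 onset /fj/ (2C), coda /∅/ ok → well-formed
Well-formed: /lu.fme/, /fe.to/, /mne/, /ko/, /fju/ → 5.

5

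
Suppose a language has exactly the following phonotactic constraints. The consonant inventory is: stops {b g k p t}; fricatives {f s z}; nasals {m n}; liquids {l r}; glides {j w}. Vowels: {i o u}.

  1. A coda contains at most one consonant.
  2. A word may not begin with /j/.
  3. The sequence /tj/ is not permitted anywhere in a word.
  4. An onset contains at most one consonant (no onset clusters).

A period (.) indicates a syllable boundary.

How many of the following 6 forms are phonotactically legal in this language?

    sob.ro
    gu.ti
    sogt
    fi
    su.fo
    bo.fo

5

sob.ro — σ1 onset /s/, coda /b/ ok; σ2 onset /r/, coda /∅/ ok → phonotactically legal
gu.ti — σ1 onset /g/, coda /∅/ ok; σ2 onset /t/, coda /∅/ ok → phonotactically legal
sogt — violates constraint 1: syllable 1 coda /gt/ has 2 consonants (> 1) → phonotactically illegal
fi — σ1 onset /f/, coda /∅/ ok → phonotactically legal
su.fo — σ1 onset /s/, coda /∅/ ok; σ2 onset /f/, coda /∅/ ok → phonotactically legal
bo.fo — σ1 onset /b/, coda /∅/ ok; σ2 onset /f/, coda /∅/ ok → phonotactically legal
Phonotactically legal: sob.ro, gu.ti, fi, su.fo, bo.fo → 5.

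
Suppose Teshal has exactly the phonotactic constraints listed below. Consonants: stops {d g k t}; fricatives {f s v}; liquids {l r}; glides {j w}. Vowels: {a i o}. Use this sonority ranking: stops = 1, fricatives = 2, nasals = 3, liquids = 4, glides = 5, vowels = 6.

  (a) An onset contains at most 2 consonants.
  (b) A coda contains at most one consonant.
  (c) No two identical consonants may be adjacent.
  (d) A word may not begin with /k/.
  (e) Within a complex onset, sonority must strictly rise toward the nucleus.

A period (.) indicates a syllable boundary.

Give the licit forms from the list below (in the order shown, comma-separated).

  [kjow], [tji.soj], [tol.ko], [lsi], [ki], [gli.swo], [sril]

[kjow] — violates constraint (d): word begins with /k/ → illicit
[tji.soj] — σ1 onset /tj/ (1→5 rises), coda /∅/ ok; σ2 onset /s/, coda /j/ ok → licit
[tol.ko] — σ1 onset /t/, coda /l/ ok; σ2 onset /k/, coda /∅/ ok → licit
[lsi] — violates constraint (e): syllable 1 onset /ls/: /l/ (liquid, 4) → /s/ (fricative, 2) does not rise → illicit
[ki] — violates constraint (d): word begins with /k/ → illicit
[gli.swo] — σ1 onset /gl/ (1→4 rises), coda /∅/ ok; σ2 onset /sw/ (2→5 rises), coda /∅/ ok → licit
[sril] — σ1 onset /sr/ (2→4 rises), coda /l/ ok → licit

[tji.soj], [tol.ko], [gli.swo], [sril]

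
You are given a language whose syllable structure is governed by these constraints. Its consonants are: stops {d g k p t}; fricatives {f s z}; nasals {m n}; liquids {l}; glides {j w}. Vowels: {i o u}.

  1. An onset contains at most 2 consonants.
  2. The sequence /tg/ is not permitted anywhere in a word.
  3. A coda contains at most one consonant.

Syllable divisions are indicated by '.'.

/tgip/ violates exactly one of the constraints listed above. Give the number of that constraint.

/tgip/: contains banned sequence /tg/.
This is a violation of constraint 2: "The sequence /tg/ is not permitted anywhere in a word."
The remaining constraints (1, 3) are satisfied.

2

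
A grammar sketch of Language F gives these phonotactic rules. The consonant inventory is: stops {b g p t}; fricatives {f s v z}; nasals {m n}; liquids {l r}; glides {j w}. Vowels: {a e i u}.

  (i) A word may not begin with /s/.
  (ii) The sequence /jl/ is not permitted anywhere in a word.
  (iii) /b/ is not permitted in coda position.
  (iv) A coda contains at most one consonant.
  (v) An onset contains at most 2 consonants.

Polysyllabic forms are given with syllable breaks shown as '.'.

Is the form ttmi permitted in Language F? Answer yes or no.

no

ttmi — violates constraint (v): syllable 1 onset /ttm/ has 3 consonants (> 2) → not permitted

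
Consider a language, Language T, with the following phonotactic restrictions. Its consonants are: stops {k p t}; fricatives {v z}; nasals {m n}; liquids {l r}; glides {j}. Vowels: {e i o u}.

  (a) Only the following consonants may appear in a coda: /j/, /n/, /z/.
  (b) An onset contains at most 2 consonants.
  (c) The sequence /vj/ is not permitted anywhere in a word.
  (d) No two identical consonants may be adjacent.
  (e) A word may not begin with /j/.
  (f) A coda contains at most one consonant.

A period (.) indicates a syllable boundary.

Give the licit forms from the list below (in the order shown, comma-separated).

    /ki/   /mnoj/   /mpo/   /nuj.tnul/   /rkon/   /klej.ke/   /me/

/ki/, /mnoj/, /mpo/, /rkon/, /klej.ke/, /me/

/ki/ — σ1 onset /k/, coda /∅/ ok → licit
/mnoj/ — σ1 onset /mn/ (2C), coda /j/ ok → licit
/mpo/ — σ1 onset /mp/ (2C), coda /∅/ ok → licit
/nuj.tnul/ — violates constraint (a): syllable 2 coda contains /l/, which is not a licensed coda consonant → illicit
/rkon/ — σ1 onset /rk/ (2C), coda /n/ ok → licit
/klej.ke/ — σ1 onset /kl/ (2C), coda /j/ ok; σ2 onset /k/, coda /∅/ ok → licit
/me/ — σ1 onset /m/, coda /∅/ ok → licit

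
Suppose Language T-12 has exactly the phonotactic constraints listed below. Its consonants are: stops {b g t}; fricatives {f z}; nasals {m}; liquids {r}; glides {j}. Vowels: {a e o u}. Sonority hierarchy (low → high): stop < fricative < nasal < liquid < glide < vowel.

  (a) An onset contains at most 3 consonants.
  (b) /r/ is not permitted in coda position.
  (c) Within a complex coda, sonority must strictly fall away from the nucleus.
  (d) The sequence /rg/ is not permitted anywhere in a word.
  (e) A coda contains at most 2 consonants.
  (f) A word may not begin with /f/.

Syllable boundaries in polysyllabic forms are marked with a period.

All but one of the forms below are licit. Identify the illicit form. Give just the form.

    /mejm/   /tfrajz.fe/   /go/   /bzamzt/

/mejm/ — σ1 onset /m/, coda /jm/ (5→3 falls) ok → licit
/tfrajz.fe/ — σ1 onset /tfr/ (3C), coda /jz/ (5→2 falls) ok; σ2 onset /f/, coda /∅/ ok → licit
/go/ — σ1 onset /g/, coda /∅/ ok → licit
/bzamzt/ — violates constraint (e): syllable 1 coda /mzt/ has 3 consonants (> 2) → illicit

/bzamzt/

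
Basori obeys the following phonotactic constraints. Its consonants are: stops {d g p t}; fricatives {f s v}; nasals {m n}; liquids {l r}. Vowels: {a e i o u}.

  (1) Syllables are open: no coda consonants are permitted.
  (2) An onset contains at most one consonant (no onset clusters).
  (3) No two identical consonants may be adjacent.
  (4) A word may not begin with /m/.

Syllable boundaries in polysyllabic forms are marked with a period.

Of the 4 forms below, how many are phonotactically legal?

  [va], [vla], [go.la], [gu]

3

[va] — σ1 onset /v/, coda /∅/ ok → phonotactically legal
[vla] — violates constraint 2: syllable 1 onset /vl/ has 2 consonants (> 1) → phonotactically illegal
[go.la] — σ1 onset /g/, coda /∅/ ok; σ2 onset /l/, coda /∅/ ok → phonotactically legal
[gu] — σ1 onset /g/, coda /∅/ ok → phonotactically legal
Phonotactically legal: [va], [go.la], [gu] → 3.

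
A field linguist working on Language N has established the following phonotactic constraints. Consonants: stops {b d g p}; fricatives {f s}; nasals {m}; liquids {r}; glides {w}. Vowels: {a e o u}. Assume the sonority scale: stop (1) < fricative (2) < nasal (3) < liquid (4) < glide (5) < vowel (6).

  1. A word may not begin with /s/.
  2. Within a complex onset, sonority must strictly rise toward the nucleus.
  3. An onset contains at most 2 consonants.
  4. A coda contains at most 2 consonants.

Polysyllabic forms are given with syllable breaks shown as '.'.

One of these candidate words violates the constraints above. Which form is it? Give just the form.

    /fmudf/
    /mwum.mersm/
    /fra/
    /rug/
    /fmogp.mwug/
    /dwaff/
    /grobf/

/mwum.mersm/

/fmudf/ — σ1 onset /fm/ (2→3 rises), coda /df/ (2C) ok → permitted
/mwum.mersm/ — violates constraint 4: syllable 2 coda /rsm/ has 3 consonants (> 2) → not permitted
/fra/ — σ1 onset /fr/ (2→4 rises), coda /∅/ ok → permitted
/rug/ — σ1 onset /r/, coda /g/ ok → permitted
/fmogp.mwug/ — σ1 onset /fm/ (2→3 rises), coda /gp/ (2C) ok; σ2 onset /mw/ (3→5 rises), coda /g/ ok → permitted
/dwaff/ — σ1 onset /dw/ (1→5 rises), coda /ff/ (2C) ok → permitted
/grobf/ — σ1 onset /gr/ (1→4 rises), coda /bf/ (2C) ok → permitted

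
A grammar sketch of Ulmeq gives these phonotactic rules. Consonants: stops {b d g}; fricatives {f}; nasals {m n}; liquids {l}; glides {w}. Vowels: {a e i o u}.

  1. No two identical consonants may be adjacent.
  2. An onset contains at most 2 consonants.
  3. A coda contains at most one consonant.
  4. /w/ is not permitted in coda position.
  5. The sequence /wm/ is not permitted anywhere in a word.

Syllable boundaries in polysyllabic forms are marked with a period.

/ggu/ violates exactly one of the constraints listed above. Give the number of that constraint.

/ggu/: adjacent identical consonants /gg/.
This is a violation of constraint 1: "No two identical consonants may be adjacent."
The remaining constraints (2, 3, 4, 5) are satisfied.

1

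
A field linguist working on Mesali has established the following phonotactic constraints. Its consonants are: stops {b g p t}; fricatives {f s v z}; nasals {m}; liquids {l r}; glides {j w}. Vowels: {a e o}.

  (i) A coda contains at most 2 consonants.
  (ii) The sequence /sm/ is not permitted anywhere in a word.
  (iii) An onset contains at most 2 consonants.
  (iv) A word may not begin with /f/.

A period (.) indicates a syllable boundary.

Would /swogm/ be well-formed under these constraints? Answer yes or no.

/swogm/ — σ1 onset /sw/ (2C), coda /gm/ (2C) ok → well-formed

yes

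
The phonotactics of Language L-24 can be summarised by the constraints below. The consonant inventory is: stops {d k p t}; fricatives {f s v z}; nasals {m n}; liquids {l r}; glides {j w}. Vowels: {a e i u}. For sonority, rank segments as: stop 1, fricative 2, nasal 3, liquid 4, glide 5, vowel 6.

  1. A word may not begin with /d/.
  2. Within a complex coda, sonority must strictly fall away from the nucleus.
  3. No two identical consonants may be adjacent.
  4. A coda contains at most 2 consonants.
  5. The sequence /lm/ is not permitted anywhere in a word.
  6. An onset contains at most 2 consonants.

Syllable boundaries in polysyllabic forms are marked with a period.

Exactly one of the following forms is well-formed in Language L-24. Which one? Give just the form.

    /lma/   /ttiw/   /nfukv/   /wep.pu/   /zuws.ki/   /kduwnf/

/lma/ — violates constraint 5: contains banned sequence /lm/ → ill-formed
/ttiw/ — violates constraint 3: adjacent identical consonants /tt/ → ill-formed
/nfukv/ — violates constraint 2: syllable 1 coda /kv/: /k/ (stop, 1) → /v/ (fricative, 2) does not fall → ill-formed
/wep.pu/ — violates constraint 3: adjacent identical consonants /pp/ → ill-formed
/zuws.ki/ — σ1 onset /z/, coda /ws/ (5→2 falls) ok; σ2 onset /k/, coda /∅/ ok → well-formed
/kduwnf/ — violates constraint 4: syllable 1 coda /wnf/ has 3 consonants (> 2) → ill-formed

/zuws.ki/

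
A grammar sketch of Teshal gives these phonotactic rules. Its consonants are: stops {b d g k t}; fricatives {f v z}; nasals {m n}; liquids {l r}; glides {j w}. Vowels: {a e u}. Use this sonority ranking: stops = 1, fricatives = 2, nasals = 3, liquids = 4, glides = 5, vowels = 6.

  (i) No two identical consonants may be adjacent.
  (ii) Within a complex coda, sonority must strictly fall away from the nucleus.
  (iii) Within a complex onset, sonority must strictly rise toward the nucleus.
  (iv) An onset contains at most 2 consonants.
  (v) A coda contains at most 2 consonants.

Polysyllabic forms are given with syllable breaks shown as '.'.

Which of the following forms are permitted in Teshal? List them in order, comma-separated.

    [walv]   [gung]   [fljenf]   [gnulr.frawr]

[walv], [gung]

[walv] — σ1 onset /w/, coda /lv/ (4→2 falls) ok → permitted
[gung] — σ1 onset /g/, coda /ng/ (3→1 falls) ok → permitted
[fljenf] — violates constraint (iv): syllable 1 onset /flj/ has 3 consonants (> 2) → not permitted
[gnulr.frawr] — violates constraint (ii): syllable 1 coda /lr/: /l/ (liquid, 4) → /r/ (liquid, 4) does not fall → not permitted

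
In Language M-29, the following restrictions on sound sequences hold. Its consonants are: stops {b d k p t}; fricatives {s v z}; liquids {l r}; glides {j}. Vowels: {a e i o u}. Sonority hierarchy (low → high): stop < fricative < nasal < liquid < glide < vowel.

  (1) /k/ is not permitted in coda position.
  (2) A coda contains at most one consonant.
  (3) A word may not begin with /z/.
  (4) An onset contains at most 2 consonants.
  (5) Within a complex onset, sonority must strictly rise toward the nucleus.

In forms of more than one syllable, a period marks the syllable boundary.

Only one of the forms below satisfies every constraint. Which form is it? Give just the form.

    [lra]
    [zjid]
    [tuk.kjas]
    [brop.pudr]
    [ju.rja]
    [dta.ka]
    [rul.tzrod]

[ju.rja]

[lra] — violates constraint 5: syllable 1 onset /lr/: /l/ (liquid, 4) → /r/ (liquid, 4) does not rise → not permitted
[zjid] — violates constraint 3: word begins with /z/ → not permitted
[tuk.kjas] — violates constraint 1: syllable 1 coda contains /k/ → not permitted
[brop.pudr] — violates constraint 2: syllable 2 coda /dr/ has 2 consonants (> 1) → not permitted
[ju.rja] — σ1 onset /j/, coda /∅/ ok; σ2 onset /rj/ (4→5 rises), coda /∅/ ok → permitted
[dta.ka] — violates constraint 5: syllable 1 onset /dt/: /d/ (stop, 1) → /t/ (stop, 1) does not rise → not permitted
[rul.tzrod] — violates constraint 4: syllable 2 onset /tzr/ has 3 consonants (> 2) → not permitted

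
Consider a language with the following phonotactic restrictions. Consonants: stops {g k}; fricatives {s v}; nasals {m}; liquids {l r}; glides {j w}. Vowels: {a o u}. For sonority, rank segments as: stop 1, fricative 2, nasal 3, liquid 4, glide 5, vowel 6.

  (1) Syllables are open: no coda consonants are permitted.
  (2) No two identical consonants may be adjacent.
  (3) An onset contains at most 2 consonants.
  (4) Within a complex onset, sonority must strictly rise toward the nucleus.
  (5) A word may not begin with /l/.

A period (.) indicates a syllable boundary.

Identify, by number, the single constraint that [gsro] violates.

3

[gsro]: syllable 1 onset /gsr/ has 3 consonants (> 2).
This is a violation of constraint 3: "An onset contains at most 2 consonants."
The remaining constraints (1, 2, 4, 5) are satisfied.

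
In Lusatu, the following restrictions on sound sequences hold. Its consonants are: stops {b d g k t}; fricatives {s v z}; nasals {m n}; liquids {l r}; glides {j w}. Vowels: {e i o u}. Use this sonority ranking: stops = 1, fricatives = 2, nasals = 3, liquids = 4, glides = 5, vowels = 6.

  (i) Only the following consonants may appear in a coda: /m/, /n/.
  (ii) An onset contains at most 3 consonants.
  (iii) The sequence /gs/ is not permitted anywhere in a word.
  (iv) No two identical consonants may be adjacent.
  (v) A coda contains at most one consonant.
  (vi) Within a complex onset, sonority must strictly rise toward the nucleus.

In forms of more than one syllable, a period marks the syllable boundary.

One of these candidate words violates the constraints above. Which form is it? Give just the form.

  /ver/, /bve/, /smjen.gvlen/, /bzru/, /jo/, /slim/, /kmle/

/ver/

/ver/ — violates constraint (i): syllable 1 coda contains /r/, which is not a licensed coda consonant → not permitted
/bve/ — σ1 onset /bv/ (1→2 rises), coda /∅/ ok → permitted
/smjen.gvlen/ — σ1 onset /smj/ (2→3→5 rises), coda /n/ ok; σ2 onset /gvl/ (1→2→4 rises), coda /n/ ok → permitted
/bzru/ — σ1 onset /bzr/ (1→2→4 rises), coda /∅/ ok → permitted
/jo/ — σ1 onset /j/, coda /∅/ ok → permitted
/slim/ — σ1 onset /sl/ (2→4 rises), coda /m/ ok → permitted
/kmle/ — σ1 onset /kml/ (1→3→4 rises), coda /∅/ ok → permitted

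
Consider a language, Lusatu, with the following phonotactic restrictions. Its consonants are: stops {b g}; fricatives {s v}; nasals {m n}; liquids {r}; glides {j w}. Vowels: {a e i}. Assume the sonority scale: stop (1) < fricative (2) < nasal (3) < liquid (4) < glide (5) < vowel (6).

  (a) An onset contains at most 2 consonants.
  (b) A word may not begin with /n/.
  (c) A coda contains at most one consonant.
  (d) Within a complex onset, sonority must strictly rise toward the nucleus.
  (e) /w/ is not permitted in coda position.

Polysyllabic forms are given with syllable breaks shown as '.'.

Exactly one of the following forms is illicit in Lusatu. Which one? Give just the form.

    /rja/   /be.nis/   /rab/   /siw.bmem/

/rja/ — σ1 onset /rj/ (4→5 rises), coda /∅/ ok → licit
/be.nis/ — σ1 onset /b/, coda /∅/ ok; σ2 onset /n/, coda /s/ ok → licit
/rab/ — σ1 onset /r/, coda /b/ ok → licit
/siw.bmem/ — violates constraint (e): syllable 1 coda contains /w/ → illicit

/siw.bmem/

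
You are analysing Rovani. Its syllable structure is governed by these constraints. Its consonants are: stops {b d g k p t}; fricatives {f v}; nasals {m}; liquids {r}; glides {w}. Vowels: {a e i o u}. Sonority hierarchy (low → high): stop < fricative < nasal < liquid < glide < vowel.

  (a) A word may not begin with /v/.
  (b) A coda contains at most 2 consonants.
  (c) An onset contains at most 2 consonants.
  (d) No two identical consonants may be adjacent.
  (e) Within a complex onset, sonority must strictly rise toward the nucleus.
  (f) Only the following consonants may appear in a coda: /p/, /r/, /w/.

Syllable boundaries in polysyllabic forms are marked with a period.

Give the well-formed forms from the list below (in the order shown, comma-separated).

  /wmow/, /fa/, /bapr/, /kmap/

/wmow/ — violates constraint (e): syllable 1 onset /wm/: /w/ (glide, 5) → /m/ (nasal, 3) does not rise → ill-formed
/fa/ — σ1 onset /f/, coda /∅/ ok → well-formed
/bapr/ — σ1 onset /b/, coda /pr/ (2C) ok → well-formed
/kmap/ — σ1 onset /km/ (1→3 rises), coda /p/ ok → well-formed

/fa/, /bapr/, /kmap/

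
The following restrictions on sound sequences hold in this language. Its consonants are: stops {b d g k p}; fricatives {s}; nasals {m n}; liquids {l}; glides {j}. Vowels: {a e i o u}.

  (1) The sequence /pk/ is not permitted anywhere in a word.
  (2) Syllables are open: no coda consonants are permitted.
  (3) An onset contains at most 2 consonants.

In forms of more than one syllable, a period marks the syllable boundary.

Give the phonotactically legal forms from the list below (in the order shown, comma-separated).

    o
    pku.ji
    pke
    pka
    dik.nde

o — σ1 onset /∅/, coda /∅/ ok → phonotactically legal
pku.ji — violates constraint 1: contains banned sequence /pk/ → phonotactically illegal
pke — violates constraint 1: contains banned sequence /pk/ → phonotactically illegal
pka — violates constraint 1: contains banned sequence /pk/ → phonotactically illegal
dik.nde — violates constraint 2: syllable 1 coda /k/ has 1 consonant (> 0) → phonotactically illegal

o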